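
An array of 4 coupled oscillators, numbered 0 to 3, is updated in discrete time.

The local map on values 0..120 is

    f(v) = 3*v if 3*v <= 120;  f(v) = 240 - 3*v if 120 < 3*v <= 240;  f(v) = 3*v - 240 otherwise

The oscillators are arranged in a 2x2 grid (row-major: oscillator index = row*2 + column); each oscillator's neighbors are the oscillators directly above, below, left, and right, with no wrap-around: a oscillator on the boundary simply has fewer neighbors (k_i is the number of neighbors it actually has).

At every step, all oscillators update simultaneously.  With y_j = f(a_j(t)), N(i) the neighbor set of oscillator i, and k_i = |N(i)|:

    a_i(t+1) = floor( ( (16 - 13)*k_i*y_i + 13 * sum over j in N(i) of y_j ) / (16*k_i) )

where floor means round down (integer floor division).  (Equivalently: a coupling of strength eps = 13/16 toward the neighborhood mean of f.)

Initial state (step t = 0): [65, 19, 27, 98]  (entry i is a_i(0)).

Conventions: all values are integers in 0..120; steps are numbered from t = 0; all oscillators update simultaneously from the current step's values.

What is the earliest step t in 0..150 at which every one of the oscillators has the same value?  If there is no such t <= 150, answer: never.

Answer: 25
Key observation: Synchronization is absorbing here: once all oscillators are equal they stay equal, and step 25 is the first all-equal step.

Derivation:
t=0: [65, 19, 27, 98]  (not all equal)
t=1: [64, 50, 55, 66]  (not all equal)
t=2: [76, 53, 50, 74]  (not all equal)
t=3: [71, 27, 29, 72]  (not all equal)
t=4: [73, 35, 37, 72]  (not all equal)
t=5: [91, 37, 39, 92]  (not all equal)
t=6: [98, 48, 49, 99]  (not all equal)
t=7: [86, 63, 62, 87]  (not all equal)
t=8: [46, 25, 25, 46]  (not all equal)
t=9: [80, 96, 96, 80]  (not all equal)
t=10: [39, 9, 9, 39]  (not all equal)
t=11: [43, 100, 100, 43]  (not all equal)
t=12: [69, 101, 101, 69]  (not all equal)
t=13: [57, 38, 38, 57]  (not all equal)
t=14: [105, 77, 77, 105]  (not all equal)
t=15: [21, 62, 62, 21]  (not all equal)
t=16: [55, 61, 61, 55]  (not all equal)
t=17: [60, 71, 71, 60]  (not all equal)
t=18: [33, 53, 53, 33]  (not all equal)
t=19: [84, 95, 95, 84]  (not all equal)
t=20: [38, 18, 18, 38]  (not all equal)
t=21: [65, 102, 102, 65]  (not all equal)
t=22: [62, 48, 48, 62]  (not all equal)
t=23: [88, 61, 61, 88]  (not all equal)
t=24: [50, 30, 30, 50]  (not all equal)
t=25: [90, 90, 90, 90]  (all equal)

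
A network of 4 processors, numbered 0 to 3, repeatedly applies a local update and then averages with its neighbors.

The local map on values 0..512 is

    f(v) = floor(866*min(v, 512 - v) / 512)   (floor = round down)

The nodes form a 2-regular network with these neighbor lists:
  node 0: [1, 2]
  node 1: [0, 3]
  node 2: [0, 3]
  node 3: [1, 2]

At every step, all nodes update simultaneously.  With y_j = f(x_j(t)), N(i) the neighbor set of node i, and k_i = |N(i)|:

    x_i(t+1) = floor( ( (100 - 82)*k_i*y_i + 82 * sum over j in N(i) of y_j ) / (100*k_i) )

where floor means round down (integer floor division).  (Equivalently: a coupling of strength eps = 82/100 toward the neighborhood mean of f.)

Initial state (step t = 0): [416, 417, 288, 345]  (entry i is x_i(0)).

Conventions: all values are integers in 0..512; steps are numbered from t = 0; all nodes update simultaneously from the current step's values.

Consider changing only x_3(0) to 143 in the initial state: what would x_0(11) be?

Answer: x_0(11) = 226
Key observation: This trace re-runs the system from the modified initial state.

Derivation:
t=0: [416, 417, 288, 143]
t=1: [249, 194, 233, 263]
t=2: [371, 404, 416, 371]
t=3: [183, 227, 224, 183]
t=4: [367, 322, 321, 367]
t=5: [308, 258, 259, 308]
t=6: [413, 360, 359, 413]
t=7: [241, 183, 183, 241]
t=8: [326, 389, 389, 326]
t=9: [227, 294, 294, 227]
t=10: [370, 380, 380, 370]
t=11: [226, 236, 236, 226]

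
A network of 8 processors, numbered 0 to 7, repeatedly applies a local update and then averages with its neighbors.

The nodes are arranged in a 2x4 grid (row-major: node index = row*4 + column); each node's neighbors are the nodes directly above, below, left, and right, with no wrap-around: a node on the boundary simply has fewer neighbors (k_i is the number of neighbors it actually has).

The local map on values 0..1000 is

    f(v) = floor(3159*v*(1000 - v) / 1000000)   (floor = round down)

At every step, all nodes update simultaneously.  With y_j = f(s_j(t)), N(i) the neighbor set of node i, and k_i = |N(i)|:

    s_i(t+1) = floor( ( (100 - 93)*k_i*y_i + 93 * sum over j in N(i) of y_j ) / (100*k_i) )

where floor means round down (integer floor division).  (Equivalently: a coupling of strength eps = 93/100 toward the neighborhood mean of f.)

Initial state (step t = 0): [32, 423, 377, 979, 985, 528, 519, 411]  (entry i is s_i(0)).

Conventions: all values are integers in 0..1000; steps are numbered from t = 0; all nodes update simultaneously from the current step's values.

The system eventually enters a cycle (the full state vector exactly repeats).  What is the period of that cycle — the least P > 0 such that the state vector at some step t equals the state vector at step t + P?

Answer: 2
Key observation: The state at step 18, [786, 786, 786, 786, 786, 786, 786, 786], reappears at step 20 — and no state repeats earlier — so the cycle the system enters has period 2.

Derivation:
t=0: [32, 423, 377, 979, 985, 528, 519, 411]
t=1: [386, 557, 555, 704, 414, 552, 765, 449]
t=2: [770, 770, 675, 771, 764, 709, 765, 624]
t=3: [563, 629, 570, 705, 602, 571, 686, 574]
t=4: [748, 772, 696, 764, 773, 727, 766, 675]
t=5: [557, 624, 570, 672, 606, 563, 655, 576]
t=6: [749, 774, 720, 767, 776, 738, 769, 709]
t=7: [553, 608, 564, 637, 597, 557, 627, 568]
t=8: [757, 776, 742, 772, 778, 752, 773, 736]
t=9: [549, 588, 556, 604, 582, 552, 598, 559]
t=10: [767, 779, 761, 776, 780, 765, 777, 758]
t=11: [544, 566, 548, 574, 563, 545, 571, 550]
t=12: [776, 782, 773, 780, 782, 775, 781, 773]
t=13: [538, 550, 540, 553, 548, 539, 551, 541]
t=14: [781, 784, 780, 783, 784, 781, 783, 780]
t=15: [534, 540, 535, 541, 539, 535, 540, 536]
t=16: [784, 785, 784, 784, 785, 784, 784, 784]
t=17: [533, 533, 533, 534, 533, 533, 534, 534]
t=18: [786, 786, 786, 786, 786, 786, 786, 786]
t=19: [531, 531, 531, 531, 531, 531, 531, 531]
t=20: [786, 786, 786, 786, 786, 786, 786, 786]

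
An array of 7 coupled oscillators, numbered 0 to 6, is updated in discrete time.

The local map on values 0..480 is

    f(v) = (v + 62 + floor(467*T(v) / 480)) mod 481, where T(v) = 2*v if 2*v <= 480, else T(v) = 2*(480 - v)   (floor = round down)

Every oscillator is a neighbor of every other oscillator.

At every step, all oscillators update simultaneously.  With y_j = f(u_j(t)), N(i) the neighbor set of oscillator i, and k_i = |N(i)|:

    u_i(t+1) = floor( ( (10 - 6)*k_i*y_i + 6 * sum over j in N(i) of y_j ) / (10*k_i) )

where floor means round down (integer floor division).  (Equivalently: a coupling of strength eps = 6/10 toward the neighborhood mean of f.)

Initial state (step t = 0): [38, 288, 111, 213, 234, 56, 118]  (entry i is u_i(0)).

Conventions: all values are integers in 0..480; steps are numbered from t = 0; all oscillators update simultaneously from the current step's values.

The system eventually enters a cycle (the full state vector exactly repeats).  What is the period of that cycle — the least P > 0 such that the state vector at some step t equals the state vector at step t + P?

Simulating step by step:
t=0: [38, 288, 111, 213, 234, 56, 118]
t=1: [243, 264, 308, 254, 272, 259, 314]
t=2: [264, 258, 246, 261, 256, 260, 244]
t=3: [270, 272, 275, 271, 272, 271, 276]
t=4: [257, 256, 255, 257, 256, 257, 255]
t=5: [271, 271, 272, 271, 271, 271, 272]
t=6: [257, 257, 257, 257, 257, 257, 257]
t=7: [271, 271, 271, 271, 271, 271, 271]
t=8: [258, 258, 258, 258, 258, 258, 258]
t=9: [270, 270, 270, 270, 270, 270, 270]
t=10: [259, 259, 259, 259, 259, 259, 259]
t=11: [270, 270, 270, 270, 270, 270, 270]

Answer: 2
Key observation: The state at step 9, [270, 270, 270, 270, 270, 270, 270], reappears at step 11 — and no state repeats earlier — so the cycle the system enters has period 2.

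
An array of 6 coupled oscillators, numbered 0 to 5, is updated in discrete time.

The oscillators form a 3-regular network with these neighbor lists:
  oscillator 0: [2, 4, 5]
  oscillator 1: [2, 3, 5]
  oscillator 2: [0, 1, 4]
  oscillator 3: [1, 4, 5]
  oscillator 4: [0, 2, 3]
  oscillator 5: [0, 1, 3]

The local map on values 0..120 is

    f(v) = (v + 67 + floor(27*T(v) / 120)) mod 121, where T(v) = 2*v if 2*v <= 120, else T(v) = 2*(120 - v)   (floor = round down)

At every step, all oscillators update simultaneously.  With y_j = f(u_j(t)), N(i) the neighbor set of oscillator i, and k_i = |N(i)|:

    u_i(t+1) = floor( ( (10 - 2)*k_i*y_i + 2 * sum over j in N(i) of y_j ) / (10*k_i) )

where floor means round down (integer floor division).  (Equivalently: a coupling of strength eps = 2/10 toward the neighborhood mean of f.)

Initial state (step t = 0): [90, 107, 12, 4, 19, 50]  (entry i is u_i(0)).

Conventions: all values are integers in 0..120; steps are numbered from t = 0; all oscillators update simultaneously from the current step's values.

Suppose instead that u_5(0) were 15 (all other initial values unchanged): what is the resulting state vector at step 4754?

Simulating step by step:
t=0: [90, 107, 12, 4, 19, 15]
t=1: [56, 62, 80, 73, 88, 82]
t=2: [30, 35, 42, 40, 45, 42]
t=3: [89, 94, 20, 12, 16, 20]
t=4: [57, 59, 89, 83, 87, 89]
t=5: [31, 34, 45, 44, 45, 45]
t=6: [91, 94, 24, 16, 17, 24]
t=7: [59, 60, 93, 88, 88, 93]
t=8: [34, 36, 48, 47, 47, 48]
t=9: [95, 98, 28, 21, 20, 28]
t=10: [62, 63, 99, 94, 93, 99]
t=11: [37, 37, 51, 50, 50, 51]
t=12: [99, 99, 32, 24, 24, 32]
t=13: [65, 65, 104, 98, 98, 104]
t=14: [39, 39, 53, 52, 52, 53]
t=15: [5, 5, 19, 19, 19, 19]
t=16: [78, 78, 91, 92, 92, 91]
t=17: [43, 43, 48, 49, 49, 48]
t=18: [9, 9, 14, 16, 16, 14]
t=19: [81, 81, 86, 89, 89, 86]
t=20: [44, 44, 46, 47, 47, 46]
t=21: [9, 9, 11, 13, 13, 11]
t=22: [80, 80, 81, 84, 84, 81]
t=23: [44, 44, 44, 45, 45, 44]
t=24: [9, 9, 9, 10, 10, 9]
t=25: [80, 80, 80, 80, 80, 80]
t=26: [44, 44, 44, 44, 44, 44]
t=27: [9, 9, 9, 9, 9, 9]
t=28: [80, 80, 80, 80, 80, 80]

Answer: [44, 44, 44, 44, 44, 44]
Key observation: The state at step 25, [80, 80, 80, 80, 80, 80], reappears at step 28: the system is in a cycle of period 3 from step 25 on.  Therefore the state at step 4754 equals the state at step 25 + ((4754 - 25) mod 3) = 26, which is [44, 44, 44, 44, 44, 44].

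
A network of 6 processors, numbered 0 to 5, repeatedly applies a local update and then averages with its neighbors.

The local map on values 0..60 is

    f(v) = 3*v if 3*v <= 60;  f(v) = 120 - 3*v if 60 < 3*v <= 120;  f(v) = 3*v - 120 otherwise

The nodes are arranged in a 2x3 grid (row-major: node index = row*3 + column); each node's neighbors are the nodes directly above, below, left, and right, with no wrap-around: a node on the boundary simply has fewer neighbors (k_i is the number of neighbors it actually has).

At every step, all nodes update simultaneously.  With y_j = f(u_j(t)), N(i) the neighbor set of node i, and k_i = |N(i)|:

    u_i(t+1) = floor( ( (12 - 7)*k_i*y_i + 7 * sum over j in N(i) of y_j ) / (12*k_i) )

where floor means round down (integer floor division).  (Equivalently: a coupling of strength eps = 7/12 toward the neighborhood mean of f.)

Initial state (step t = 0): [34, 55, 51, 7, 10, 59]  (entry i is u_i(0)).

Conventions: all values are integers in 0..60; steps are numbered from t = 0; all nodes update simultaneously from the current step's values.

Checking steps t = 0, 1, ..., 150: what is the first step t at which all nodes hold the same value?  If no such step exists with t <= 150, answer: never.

Simulating step by step:
t=0: [34, 55, 51, 7, 10, 59]  (not all equal)
t=1: [26, 34, 43, 22, 36, 42]  (not all equal)
t=2: [38, 19, 10, 38, 20, 8]  (not all equal)
t=3: [20, 42, 36, 21, 41, 36]  (not all equal)
t=4: [43, 17, 10, 42, 15, 9]  (not all equal)
t=5: [20, 37, 35, 18, 35, 33]  (not all equal)
t=6: [43, 21, 15, 44, 22, 17]  (not all equal)
t=7: [23, 44, 50, 23, 45, 50]  (not all equal)
t=8: [39, 23, 24, 40, 24, 25]  (not all equal)
t=9: [16, 40, 48, 14, 38, 46]  (not all equal)
t=10: [32, 15, 15, 33, 14, 16]  (not all equal)
t=11: [29, 40, 45, 28, 39, 45]  (not all equal)
t=12: [24, 9, 10, 25, 11, 11]  (not all equal)
t=13: [41, 32, 30, 42, 34, 32]  (not all equal)
t=14: [10, 19, 26, 8, 18, 24]  (not all equal)
t=15: [36, 48, 48, 34, 47, 48]  (not all equal)
t=16: [17, 21, 24, 17, 21, 23]  (not all equal)
t=17: [52, 54, 51, 52, 54, 51]  (not all equal)
t=18: [37, 39, 35, 37, 39, 35]  (not all equal)
t=19: [7, 6, 11, 7, 6, 11]  (not all equal)
t=20: [20, 21, 28, 20, 21, 28]  (not all equal)
t=21: [59, 53, 42, 59, 53, 42]  (not all equal)
t=22: [51, 36, 15, 51, 36, 15]  (not all equal)
t=23: [26, 22, 35, 26, 22, 35]  (not all equal)
t=24: [45, 44, 26, 45, 44, 26]  (not all equal)
t=25: [14, 18, 33, 14, 18, 33]  (not all equal)
t=26: [45, 45, 30, 45, 45, 30]  (not all equal)
t=27: [15, 17, 25, 15, 17, 25]  (not all equal)
t=28: [46, 48, 46, 46, 48, 46]  (not all equal)
t=29: [19, 21, 19, 19, 21, 19]  (not all equal)
t=30: [57, 57, 57, 57, 57, 57]  (all equal)

Answer: 30
Key observation: Synchronization is absorbing here: once all nodes are equal they stay equal, and step 30 is the first all-equal step.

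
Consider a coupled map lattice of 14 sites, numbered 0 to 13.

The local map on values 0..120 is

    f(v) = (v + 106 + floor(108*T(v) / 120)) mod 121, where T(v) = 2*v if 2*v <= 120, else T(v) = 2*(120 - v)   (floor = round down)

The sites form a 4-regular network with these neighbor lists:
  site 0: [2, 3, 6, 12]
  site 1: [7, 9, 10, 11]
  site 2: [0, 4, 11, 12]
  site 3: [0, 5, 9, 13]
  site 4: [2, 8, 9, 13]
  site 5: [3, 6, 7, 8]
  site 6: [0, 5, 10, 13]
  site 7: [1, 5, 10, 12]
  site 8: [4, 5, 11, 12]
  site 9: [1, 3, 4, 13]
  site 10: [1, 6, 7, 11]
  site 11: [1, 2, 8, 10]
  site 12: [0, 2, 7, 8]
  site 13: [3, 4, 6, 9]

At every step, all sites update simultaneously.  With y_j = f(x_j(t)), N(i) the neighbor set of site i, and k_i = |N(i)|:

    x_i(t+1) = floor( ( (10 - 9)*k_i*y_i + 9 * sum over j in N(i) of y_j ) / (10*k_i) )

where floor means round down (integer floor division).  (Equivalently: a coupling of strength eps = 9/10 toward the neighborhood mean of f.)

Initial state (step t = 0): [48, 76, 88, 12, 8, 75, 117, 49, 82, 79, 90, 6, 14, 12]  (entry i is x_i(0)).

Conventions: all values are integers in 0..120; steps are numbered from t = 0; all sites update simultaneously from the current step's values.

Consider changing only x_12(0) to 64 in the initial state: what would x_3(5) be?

Simulating step by step:
t=0: [48, 76, 88, 12, 8, 75, 117, 49, 82, 79, 90, 6, 64, 12]
t=1: [48, 7, 35, 40, 13, 33, 47, 16, 14, 15, 29, 11, 34, 35]
t=2: [96, 31, 61, 78, 50, 67, 89, 53, 45, 48, 43, 41, 65, 67]
t=3: [19, 82, 33, 40, 64, 35, 36, 52, 46, 38, 53, 81, 38, 35]
t=4: [82, 29, 46, 76, 84, 76, 57, 45, 60, 59, 28, 50, 62, 76]
t=5: [43, 53, 24, 20, 44, 43, 28, 51, 17, 29, 52, 62, 63, 20]

Answer: x_3(5) = 20
Key observation: This trace re-runs the system from the modified initial state.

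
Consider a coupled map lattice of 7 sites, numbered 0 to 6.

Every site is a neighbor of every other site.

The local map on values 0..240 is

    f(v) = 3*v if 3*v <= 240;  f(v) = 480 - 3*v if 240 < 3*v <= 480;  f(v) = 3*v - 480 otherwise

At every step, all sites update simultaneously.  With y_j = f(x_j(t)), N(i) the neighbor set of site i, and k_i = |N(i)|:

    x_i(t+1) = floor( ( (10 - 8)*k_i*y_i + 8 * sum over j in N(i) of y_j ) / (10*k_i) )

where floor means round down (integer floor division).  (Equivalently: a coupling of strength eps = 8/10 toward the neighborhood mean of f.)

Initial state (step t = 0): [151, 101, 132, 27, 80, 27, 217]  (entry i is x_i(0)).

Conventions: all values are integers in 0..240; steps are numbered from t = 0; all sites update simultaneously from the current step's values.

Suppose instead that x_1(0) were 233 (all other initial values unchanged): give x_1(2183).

Simulating step by step:
t=0: [151, 233, 132, 27, 80, 27, 217]
t=1: [122, 135, 126, 125, 136, 125, 131]
t=2: [95, 93, 94, 95, 92, 95, 93]
t=3: [198, 198, 198, 198, 198, 198, 198]
t=4: [114, 114, 114, 114, 114, 114, 114]
t=5: [138, 138, 138, 138, 138, 138, 138]
t=6: [66, 66, 66, 66, 66, 66, 66]
t=7: [198, 198, 198, 198, 198, 198, 198]

Answer: x_1(2183) = 198
Key observation: The state at step 3, [198, 198, 198, 198, 198, 198, 198], reappears at step 7: the system is in a cycle of period 4 from step 3 on.  Therefore the state at step 2183 equals the state at step 3 + ((2183 - 3) mod 4) = 3, which is [198, 198, 198, 198, 198, 198, 198].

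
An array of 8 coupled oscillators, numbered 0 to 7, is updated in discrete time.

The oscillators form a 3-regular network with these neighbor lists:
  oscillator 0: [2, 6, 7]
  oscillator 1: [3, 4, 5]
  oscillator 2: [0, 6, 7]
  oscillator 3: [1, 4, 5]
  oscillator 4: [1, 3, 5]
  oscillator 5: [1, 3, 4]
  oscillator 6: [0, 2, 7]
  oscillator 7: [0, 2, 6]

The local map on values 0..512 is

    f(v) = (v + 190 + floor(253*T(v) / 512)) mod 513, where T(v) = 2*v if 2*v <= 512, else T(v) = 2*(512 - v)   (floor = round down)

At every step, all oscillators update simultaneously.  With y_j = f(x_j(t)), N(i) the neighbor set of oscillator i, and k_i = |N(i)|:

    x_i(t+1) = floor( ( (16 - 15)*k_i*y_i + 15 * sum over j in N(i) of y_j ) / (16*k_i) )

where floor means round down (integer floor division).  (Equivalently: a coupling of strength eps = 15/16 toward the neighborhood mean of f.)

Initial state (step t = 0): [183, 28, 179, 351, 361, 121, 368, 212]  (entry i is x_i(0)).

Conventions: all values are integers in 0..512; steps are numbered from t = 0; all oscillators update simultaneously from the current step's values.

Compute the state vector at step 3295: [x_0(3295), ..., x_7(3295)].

Answer: [46, 186, 46, 186, 186, 186, 46, 46]
Key observation: The state at step 10, [46, 186, 46, 186, 186, 186, 46, 46], reappears at step 13: the system is in a cycle of period 3 from step 10 on.  Therefore the state at step 3295 equals the state at step 10 + ((3295 - 10) mod 3) = 10, which is [46, 186, 46, 186, 186, 186, 46, 46].

Derivation:
t=0: [183, 28, 179, 351, 361, 121, 368, 212]
t=1: [101, 266, 103, 281, 281, 220, 64, 87]
t=2: [359, 163, 358, 163, 163, 181, 377, 366]
t=3: [187, 11, 187, 11, 11, 3, 187, 187]
t=4: [48, 206, 48, 206, 206, 210, 48, 48]
t=5: [285, 88, 285, 88, 88, 86, 285, 285]
t=6: [186, 362, 186, 362, 362, 363, 186, 186]
t=7: [46, 187, 46, 187, 187, 187, 46, 46]
t=8: [281, 48, 281, 48, 48, 48, 281, 281]
t=9: [186, 285, 186, 285, 285, 285, 186, 186]
t=10: [46, 186, 46, 186, 186, 186, 46, 46]
t=11: [281, 46, 281, 46, 46, 46, 281, 281]
t=12: [186, 281, 186, 281, 281, 281, 186, 186]
t=13: [46, 186, 46, 186, 186, 186, 46, 46]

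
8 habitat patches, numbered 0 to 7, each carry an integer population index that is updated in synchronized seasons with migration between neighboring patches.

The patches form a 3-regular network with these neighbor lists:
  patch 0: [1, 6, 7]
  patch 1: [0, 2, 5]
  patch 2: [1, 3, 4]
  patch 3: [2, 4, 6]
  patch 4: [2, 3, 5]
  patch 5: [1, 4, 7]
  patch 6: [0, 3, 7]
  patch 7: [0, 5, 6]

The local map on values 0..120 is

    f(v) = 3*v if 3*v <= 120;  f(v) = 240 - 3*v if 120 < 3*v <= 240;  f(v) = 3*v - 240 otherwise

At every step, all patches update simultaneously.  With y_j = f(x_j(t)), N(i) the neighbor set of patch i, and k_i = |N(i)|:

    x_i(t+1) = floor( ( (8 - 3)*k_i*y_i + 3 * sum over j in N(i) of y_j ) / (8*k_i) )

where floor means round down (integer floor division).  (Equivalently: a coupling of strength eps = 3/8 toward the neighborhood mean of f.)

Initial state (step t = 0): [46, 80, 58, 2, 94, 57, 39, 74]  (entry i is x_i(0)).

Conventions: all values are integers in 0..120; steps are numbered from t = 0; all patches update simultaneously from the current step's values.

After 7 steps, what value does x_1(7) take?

Simulating step by step:
t=0: [46, 80, 58, 2, 94, 57, 39, 74]
t=1: [80, 29, 47, 31, 43, 50, 88, 47]
t=2: [26, 78, 98, 87, 104, 93, 39, 76]
t=3: [65, 25, 46, 43, 59, 35, 87, 36]
t=4: [53, 78, 94, 92, 79, 96, 46, 88]
t=5: [67, 25, 31, 40, 17, 34, 81, 43]
t=6: [48, 76, 88, 93, 71, 93, 35, 87]
t=7: [77, 27, 24, 43, 29, 31, 85, 43]

Answer: x_1(7) = 27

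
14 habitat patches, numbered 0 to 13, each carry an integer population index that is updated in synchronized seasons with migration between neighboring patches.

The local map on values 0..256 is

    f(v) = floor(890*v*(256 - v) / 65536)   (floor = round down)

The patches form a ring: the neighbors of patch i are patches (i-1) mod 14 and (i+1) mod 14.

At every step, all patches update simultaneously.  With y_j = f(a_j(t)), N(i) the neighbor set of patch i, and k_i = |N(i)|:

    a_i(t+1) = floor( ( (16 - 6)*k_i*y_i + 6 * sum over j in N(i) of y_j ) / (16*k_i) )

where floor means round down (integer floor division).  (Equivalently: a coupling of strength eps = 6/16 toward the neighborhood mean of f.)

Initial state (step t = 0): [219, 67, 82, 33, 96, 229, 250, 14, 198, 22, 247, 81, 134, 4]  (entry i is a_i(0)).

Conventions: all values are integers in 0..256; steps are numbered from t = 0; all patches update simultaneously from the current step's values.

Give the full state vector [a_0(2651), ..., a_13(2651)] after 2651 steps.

Simulating step by step:
t=0: [219, 67, 82, 33, 96, 229, 250, 14, 198, 22, 247, 81, 134, 4]
t=1: [103, 163, 171, 137, 164, 94, 36, 61, 118, 77, 67, 167, 177, 70]
t=2: [205, 205, 203, 213, 207, 187, 135, 162, 203, 190, 179, 193, 188, 185]
t=3: [147, 141, 140, 130, 141, 176, 209, 197, 161, 168, 179, 170, 172, 170]
t=4: [214, 219, 220, 221, 214, 185, 148, 161, 196, 198, 191, 195, 196, 201]
t=5: [125, 111, 107, 108, 129, 174, 207, 199, 167, 158, 164, 161, 157, 146]
t=6: [220, 218, 216, 217, 215, 187, 150, 159, 193, 207, 205, 207, 211, 217]
t=7: [109, 112, 115, 115, 128, 172, 206, 201, 168, 143, 139, 136, 127, 115]
t=8: [217, 218, 219, 220, 216, 190, 151, 157, 194, 215, 220, 221, 221, 219]
t=9: [112, 112, 109, 109, 125, 168, 205, 202, 163, 125, 108, 105, 105, 109]
t=10: [218, 218, 217, 217, 216, 193, 153, 157, 197, 217, 217, 215, 215, 217]
t=11: [112, 112, 113, 114, 125, 165, 204, 201, 159, 122, 114, 118, 118, 114]
t=12: [219, 219, 219, 219, 217, 195, 156, 159, 200, 219, 219, 220, 220, 219]
t=13: [110, 110, 110, 110, 122, 161, 201, 198, 154, 117, 109, 107, 107, 109]
t=14: [217, 218, 218, 218, 218, 199, 161, 164, 203, 218, 217, 216, 216, 217]
t=15: [113, 112, 112, 112, 119, 156, 196, 193, 150, 118, 114, 116, 116, 114]
t=16: [219, 219, 219, 219, 218, 203, 169, 173, 206, 219, 219, 219, 219, 219]
t=17: [110, 110, 110, 110, 118, 149, 188, 184, 143, 115, 110, 110, 110, 110]
t=18: [218, 218, 218, 218, 219, 208, 182, 185, 211, 219, 218, 218, 218, 218]
t=19: [112, 112, 112, 111, 115, 139, 172, 169, 134, 113, 111, 112, 112, 112]
t=20: [219, 219, 218, 218, 219, 215, 201, 202, 217, 219, 218, 218, 219, 219]
t=21: [110, 110, 111, 111, 112, 123, 143, 142, 119, 111, 111, 111, 110, 110]
t=22: [218, 218, 218, 218, 219, 220, 219, 219, 220, 218, 218, 218, 218, 218]
t=23: [112, 112, 112, 111, 109, 108, 109, 109, 108, 111, 112, 112, 112, 112]
t=24: [219, 219, 218, 218, 217, 217, 217, 217, 217, 218, 218, 219, 219, 219]
t=25: [110, 110, 111, 112, 113, 114, 114, 114, 113, 112, 111, 110, 110, 110]
t=26: [218, 218, 218, 218, 219, 219, 219, 219, 219, 218, 218, 218, 218, 218]
t=27: [112, 112, 112, 111, 110, 110, 110, 110, 110, 111, 112, 112, 112, 112]
t=28: [219, 219, 218, 218, 218, 218, 218, 218, 218, 218, 218, 219, 219, 219]
t=29: [110, 110, 111, 112, 112, 112, 112, 112, 112, 112, 111, 110, 110, 110]
t=30: [218, 218, 218, 218, 219, 219, 219, 219, 219, 218, 218, 218, 218, 218]

Answer: [112, 112, 112, 111, 110, 110, 110, 110, 110, 111, 112, 112, 112, 112]
Key observation: The state at step 26, [218, 218, 218, 218, 219, 219, 219, 219, 219, 218, 218, 218, 218, 218], reappears at step 30: the system is in a cycle of period 4 from step 26 on.  Therefore the state at step 2651 equals the state at step 26 + ((2651 - 26) mod 4) = 27, which is [112, 112, 112, 111, 110, 110, 110, 110, 110, 111, 112, 112, 112, 112].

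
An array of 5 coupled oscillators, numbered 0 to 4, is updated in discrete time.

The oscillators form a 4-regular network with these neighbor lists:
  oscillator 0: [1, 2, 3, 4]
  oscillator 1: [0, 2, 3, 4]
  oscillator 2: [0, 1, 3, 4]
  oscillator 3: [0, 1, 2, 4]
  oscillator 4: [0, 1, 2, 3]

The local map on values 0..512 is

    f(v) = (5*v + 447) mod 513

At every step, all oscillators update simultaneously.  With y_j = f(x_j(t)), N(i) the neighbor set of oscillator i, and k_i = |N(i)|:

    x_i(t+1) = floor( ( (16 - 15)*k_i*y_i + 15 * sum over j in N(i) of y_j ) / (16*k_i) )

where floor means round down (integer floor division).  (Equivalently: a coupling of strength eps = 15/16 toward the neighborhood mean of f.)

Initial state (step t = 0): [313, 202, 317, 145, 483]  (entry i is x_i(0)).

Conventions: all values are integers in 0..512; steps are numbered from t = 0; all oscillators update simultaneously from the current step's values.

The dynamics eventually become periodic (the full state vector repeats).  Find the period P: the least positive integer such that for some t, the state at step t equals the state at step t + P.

Simulating step by step:
t=0: [313, 202, 317, 145, 483]
t=1: [349, 357, 346, 406, 380]
t=2: [248, 242, 251, 200, 222]
t=3: [178, 183, 175, 131, 200]
t=4: [284, 279, 286, 324, 265]
t=5: [228, 233, 227, 282, 245]
t=6: [135, 131, 136, 89, 121]
t=7: [142, 145, 141, 93, 154]
t=8: [210, 207, 211, 164, 199]
t=9: [401, 404, 401, 441, 411]
t=10: [341, 339, 341, 395, 333]
t=11: [151, 153, 151, 105, 158]
t=12: [252, 251, 252, 204, 246]
t=13: [223, 224, 223, 176, 228]
t=14: [95, 94, 95, 47, 90]
t=15: [345, 346, 345, 386, 350]
t=16: [175, 174, 175, 139, 170]
t=17: [246, 247, 246, 277, 251]
t=18: [181, 180, 181, 154, 177]
t=19: [288, 289, 288, 311, 291]
t=20: [379, 378, 379, 359, 377]
t=21: [263, 263, 263, 280, 264]
t=22: [244, 244, 244, 229, 243]
t=23: [109, 109, 109, 122, 110]
t=24: [375, 375, 375, 452, 374]
t=25: [238, 238, 238, 260, 239]
t=26: [124, 124, 124, 106, 124]
t=27: [140, 140, 140, 67, 140]
t=28: [155, 155, 155, 130, 155]
t=29: [166, 166, 166, 188, 166]
t=30: [276, 276, 276, 257, 276]
t=31: [265, 265, 265, 282, 265]
t=32: [252, 252, 252, 238, 252]
t=33: [151, 151, 151, 163, 151]
t=34: [190, 190, 190, 179, 190]
t=35: [358, 358, 358, 367, 358]
t=36: [195, 195, 195, 187, 195]
t=37: [386, 386, 386, 393, 386]
t=38: [333, 333, 333, 327, 333]
t=39: [52, 52, 52, 58, 52]
t=40: [201, 201, 201, 195, 201]
t=41: [418, 418, 418, 424, 418]
t=42: [371, 371, 371, 454, 371]
t=43: [227, 227, 227, 243, 227]
t=44: [61, 61, 61, 48, 61]
t=45: [223, 223, 223, 234, 223]
t=46: [35, 35, 35, 26, 35]
t=47: [98, 98, 98, 106, 98]
t=48: [433, 433, 433, 426, 433]
t=49: [38, 38, 38, 44, 38]
t=50: [131, 131, 131, 125, 131]
t=51: [68, 68, 68, 74, 68]
t=52: [281, 281, 281, 275, 281]
t=53: [305, 305, 305, 311, 305]
t=54: [440, 440, 440, 434, 440]
t=55: [74, 74, 74, 80, 74]
t=56: [311, 311, 311, 305, 311]
t=57: [455, 455, 455, 461, 455]
t=58: [164, 164, 164, 158, 164]
t=59: [233, 233, 233, 239, 233]
t=60: [80, 80, 80, 74, 80]
t=61: [326, 326, 326, 332, 326]
t=62: [32, 32, 32, 26, 32]
t=63: [86, 86, 86, 92, 86]
t=64: [371, 371, 371, 365, 371]
t=65: [242, 242, 242, 248, 242]
t=66: [125, 125, 125, 119, 125]
t=67: [38, 38, 38, 44, 38]

Answer: 18
Key observation: The state at step 49, [38, 38, 38, 44, 38], reappears at step 67 — and no state repeats earlier — so the cycle the system enters has period 18.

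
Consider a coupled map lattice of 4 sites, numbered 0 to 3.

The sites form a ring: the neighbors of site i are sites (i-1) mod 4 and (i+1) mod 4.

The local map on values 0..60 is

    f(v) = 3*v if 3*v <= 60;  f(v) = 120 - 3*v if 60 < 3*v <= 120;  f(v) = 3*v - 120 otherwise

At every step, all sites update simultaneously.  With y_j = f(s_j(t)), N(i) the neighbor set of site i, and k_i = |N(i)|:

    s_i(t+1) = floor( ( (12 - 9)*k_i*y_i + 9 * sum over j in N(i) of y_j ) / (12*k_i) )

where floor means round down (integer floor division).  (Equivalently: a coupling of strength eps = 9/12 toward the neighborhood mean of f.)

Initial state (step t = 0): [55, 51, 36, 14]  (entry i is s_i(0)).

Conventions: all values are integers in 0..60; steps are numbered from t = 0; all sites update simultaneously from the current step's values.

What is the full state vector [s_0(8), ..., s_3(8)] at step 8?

Answer: [25, 16, 25, 16]

Derivation:
t=0: [55, 51, 36, 14]
t=1: [39, 29, 31, 31]
t=2: [23, 19, 29, 18]
t=3: [54, 45, 49, 45]
t=4: [21, 29, 18, 29]
t=5: [39, 49, 38, 49]
t=6: [21, 10, 21, 10]
t=7: [36, 50, 36, 50]
t=8: [25, 16, 25, 16]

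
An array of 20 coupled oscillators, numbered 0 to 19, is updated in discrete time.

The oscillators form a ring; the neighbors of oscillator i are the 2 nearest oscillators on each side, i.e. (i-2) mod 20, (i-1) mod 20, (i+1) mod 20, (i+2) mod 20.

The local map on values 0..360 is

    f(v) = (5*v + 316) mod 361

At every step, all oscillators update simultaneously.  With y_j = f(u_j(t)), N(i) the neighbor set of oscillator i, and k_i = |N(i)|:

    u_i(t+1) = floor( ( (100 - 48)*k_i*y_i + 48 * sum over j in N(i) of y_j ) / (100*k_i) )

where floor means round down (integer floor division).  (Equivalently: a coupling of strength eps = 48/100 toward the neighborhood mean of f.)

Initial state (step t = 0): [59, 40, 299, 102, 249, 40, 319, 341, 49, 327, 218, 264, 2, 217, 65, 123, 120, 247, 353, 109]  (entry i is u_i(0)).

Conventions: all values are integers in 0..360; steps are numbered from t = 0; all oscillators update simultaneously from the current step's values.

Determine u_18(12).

Simulating step by step:
t=0: [59, 40, 299, 102, 249, 40, 319, 341, 49, 327, 218, 264, 2, 217, 65, 123, 120, 247, 353, 109]
t=1: [199, 140, 78, 106, 105, 145, 137, 185, 198, 187, 271, 233, 303, 286, 271, 216, 205, 153, 226, 166]
t=2: [203, 244, 271, 193, 189, 247, 243, 200, 215, 164, 172, 106, 108, 229, 225, 300, 242, 263, 110, 138]
t=3: [218, 162, 203, 175, 166, 139, 144, 187, 216, 118, 122, 100, 140, 84, 215, 83, 126, 159, 171, 228]
t=4: [214, 105, 193, 133, 147, 228, 263, 219, 267, 189, 212, 132, 227, 91, 225, 73, 168, 54, 116, 64]
t=5: [249, 186, 224, 213, 249, 138, 202, 240, 225, 222, 229, 195, 118, 138, 240, 251, 167, 218, 195, 241]
t=6: [156, 186, 266, 265, 202, 235, 226, 184, 267, 256, 140, 207, 165, 218, 117, 155, 122, 225, 178, 137]
t=7: [98, 167, 178, 181, 180, 95, 79, 128, 179, 189, 235, 238, 157, 229, 164, 131, 186, 259, 166, 223]
t=8: [115, 118, 114, 118, 150, 138, 249, 208, 163, 149, 70, 63, 30, 54, 81, 177, 148, 185, 124, 226]
t=9: [155, 157, 191, 212, 268, 257, 174, 236, 149, 283, 250, 257, 193, 219, 281, 190, 275, 162, 190, 88]
t=10: [54, 72, 161, 221, 199, 160, 144, 133, 243, 229, 181, 193, 209, 268, 258, 202, 210, 100, 135, 47]
t=11: [214, 258, 152, 249, 205, 153, 236, 188, 132, 90, 141, 180, 229, 215, 206, 216, 239, 167, 234, 207]
t=12: [256, 209, 284, 196, 240, 258, 152, 175, 200, 125, 209, 149, 129, 247, 221, 247, 117, 118, 106, 208]

Answer: u_18(12) = 106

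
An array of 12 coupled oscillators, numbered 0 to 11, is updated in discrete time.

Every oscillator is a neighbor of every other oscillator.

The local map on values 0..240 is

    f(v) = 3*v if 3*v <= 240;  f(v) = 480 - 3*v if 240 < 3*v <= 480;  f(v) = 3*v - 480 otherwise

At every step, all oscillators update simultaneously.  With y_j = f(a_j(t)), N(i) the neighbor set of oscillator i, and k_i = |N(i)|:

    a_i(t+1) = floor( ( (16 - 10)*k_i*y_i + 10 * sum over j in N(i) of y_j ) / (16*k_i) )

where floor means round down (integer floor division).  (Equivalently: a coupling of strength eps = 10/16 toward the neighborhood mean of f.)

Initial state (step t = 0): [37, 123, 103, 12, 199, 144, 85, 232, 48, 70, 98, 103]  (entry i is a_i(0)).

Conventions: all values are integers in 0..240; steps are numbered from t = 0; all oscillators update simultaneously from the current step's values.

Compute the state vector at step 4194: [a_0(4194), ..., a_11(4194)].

Answer: [181, 181, 180, 182, 180, 180, 180, 180, 180, 180, 180, 180]
Key observation: The state at step 31, [61, 61, 60, 62, 60, 60, 60, 60, 60, 60, 60, 60], reappears at step 33: the system is in a cycle of period 2 from step 31 on.  Therefore the state at step 4194 equals the state at step 31 + ((4194 - 31) mod 2) = 32, which is [181, 181, 180, 182, 180, 180, 180, 180, 180, 180, 180, 180].

Derivation:
t=0: [37, 123, 103, 12, 199, 144, 85, 232, 48, 70, 98, 103]
t=1: [134, 134, 153, 110, 136, 114, 170, 167, 145, 166, 158, 153]
t=2: [63, 63, 45, 86, 61, 82, 48, 45, 52, 44, 40, 45]
t=3: [172, 172, 155, 182, 170, 186, 157, 155, 161, 154, 150, 155]
t=4: [31, 31, 24, 40, 29, 44, 22, 24, 20, 25, 29, 24]
t=5: [88, 88, 81, 96, 86, 100, 79, 81, 77, 82, 86, 81]
t=6: [219, 219, 226, 212, 221, 208, 226, 226, 224, 225, 221, 226]
t=7: [181, 181, 187, 174, 183, 170, 187, 187, 186, 186, 183, 187]
t=8: [66, 66, 72, 59, 68, 55, 72, 72, 71, 71, 68, 72]
t=9: [201, 201, 207, 194, 203, 190, 207, 207, 206, 206, 203, 207]
t=10: [126, 126, 132, 119, 128, 115, 132, 132, 131, 131, 128, 132]
t=11: [98, 98, 92, 105, 96, 109, 92, 92, 93, 93, 96, 92]
t=12: [189, 189, 195, 182, 191, 178, 195, 195, 194, 194, 191, 195]
t=13: [90, 90, 96, 83, 92, 79, 96, 96, 95, 95, 92, 96]
t=14: [206, 206, 200, 212, 204, 214, 200, 200, 201, 201, 204, 200]
t=15: [133, 133, 128, 139, 132, 141, 128, 128, 129, 129, 132, 128]
t=16: [83, 83, 88, 78, 84, 76, 88, 88, 87, 87, 84, 88]
t=17: [225, 225, 221, 226, 224, 224, 221, 221, 222, 222, 224, 221]
t=18: [190, 190, 187, 191, 189, 189, 187, 187, 188, 188, 189, 187]
t=19: [86, 86, 84, 87, 85, 85, 84, 84, 85, 85, 85, 84]
t=20: [224, 224, 225, 223, 225, 225, 225, 225, 225, 225, 225, 225]
t=21: [193, 193, 194, 192, 194, 194, 194, 194, 194, 194, 194, 194]
t=22: [100, 100, 101, 99, 101, 101, 101, 101, 101, 101, 101, 101]
t=23: [178, 178, 177, 179, 177, 177, 177, 177, 177, 177, 177, 177]
t=24: [52, 52, 51, 53, 51, 51, 51, 51, 51, 51, 51, 51]
t=25: [154, 154, 153, 155, 153, 153, 153, 153, 153, 153, 153, 153]
t=26: [19, 19, 20, 18, 20, 20, 20, 20, 20, 20, 20, 20]
t=27: [58, 58, 59, 57, 59, 59, 59, 59, 59, 59, 59, 59]
t=28: [175, 175, 176, 174, 176, 176, 176, 176, 176, 176, 176, 176]
t=29: [46, 46, 47, 45, 47, 47, 47, 47, 47, 47, 47, 47]
t=30: [139, 139, 140, 138, 140, 140, 140, 140, 140, 140, 140, 140]
t=31: [61, 61, 60, 62, 60, 60, 60, 60, 60, 60, 60, 60]
t=32: [181, 181, 180, 182, 180, 180, 180, 180, 180, 180, 180, 180]
t=33: [61, 61, 60, 62, 60, 60, 60, 60, 60, 60, 60, 60]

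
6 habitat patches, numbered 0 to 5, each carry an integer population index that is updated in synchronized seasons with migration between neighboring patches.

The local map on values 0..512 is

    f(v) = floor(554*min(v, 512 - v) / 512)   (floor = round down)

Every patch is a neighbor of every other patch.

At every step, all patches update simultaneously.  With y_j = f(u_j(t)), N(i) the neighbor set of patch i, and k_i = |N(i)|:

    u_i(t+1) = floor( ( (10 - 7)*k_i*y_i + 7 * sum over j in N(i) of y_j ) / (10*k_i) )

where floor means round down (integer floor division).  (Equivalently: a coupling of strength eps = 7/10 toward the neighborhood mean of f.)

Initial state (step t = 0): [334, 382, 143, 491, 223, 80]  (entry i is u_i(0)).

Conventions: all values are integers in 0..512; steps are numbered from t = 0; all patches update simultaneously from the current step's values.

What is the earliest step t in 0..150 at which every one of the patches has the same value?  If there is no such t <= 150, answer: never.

Simulating step by step:
t=0: [334, 382, 143, 491, 223, 80]  (not all equal)
t=1: [147, 139, 141, 120, 155, 130]  (not all equal)
t=2: [151, 149, 149, 146, 152, 147]  (not all equal)
t=3: [161, 160, 160, 160, 161, 160]  (not all equal)
t=4: [173, 173, 173, 173, 173, 173]  (all equal)

Answer: 4
Key observation: Synchronization is absorbing here: once all patches are equal they stay equal, and step 4 is the first all-equal step.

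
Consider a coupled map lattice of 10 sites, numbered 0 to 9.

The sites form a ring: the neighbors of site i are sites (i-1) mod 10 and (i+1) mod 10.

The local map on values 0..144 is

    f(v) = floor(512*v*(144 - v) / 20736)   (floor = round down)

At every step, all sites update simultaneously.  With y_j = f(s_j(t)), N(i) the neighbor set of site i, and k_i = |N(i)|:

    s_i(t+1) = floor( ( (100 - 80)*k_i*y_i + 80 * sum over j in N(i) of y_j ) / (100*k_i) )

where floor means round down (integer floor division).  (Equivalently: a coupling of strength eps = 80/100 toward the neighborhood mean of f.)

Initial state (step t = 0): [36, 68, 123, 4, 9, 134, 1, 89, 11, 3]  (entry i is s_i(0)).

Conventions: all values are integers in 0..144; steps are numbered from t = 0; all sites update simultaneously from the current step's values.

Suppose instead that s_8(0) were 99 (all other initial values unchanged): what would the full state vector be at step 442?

Simulating step by step:
t=0: [36, 68, 123, 4, 9, 134, 1, 89, 99, 3]
t=1: [74, 89, 68, 39, 24, 19, 61, 69, 74, 84]
t=2: [123, 125, 113, 99, 77, 90, 99, 126, 125, 126]
t=3: [58, 71, 84, 107, 117, 118, 92, 78, 56, 59]
t=4: [124, 124, 114, 100, 84, 93, 104, 121, 124, 122]
t=5: [63, 70, 84, 104, 114, 113, 94, 78, 65, 62]
t=6: [126, 125, 116, 103, 92, 97, 108, 122, 126, 125]
t=7: [57, 66, 80, 100, 110, 108, 90, 74, 60, 56]
t=8: [123, 124, 119, 108, 100, 104, 113, 123, 124, 122]
t=9: [63, 66, 77, 91, 100, 98, 83, 71, 63, 62]
t=10: [126, 126, 123, 117, 113, 115, 120, 125, 126, 125]
t=11: [56, 58, 66, 75, 81, 79, 70, 62, 57, 56]
t=12: [121, 123, 125, 126, 126, 126, 125, 124, 122, 121]
t=13: [66, 63, 59, 56, 56, 56, 58, 61, 64, 67]
t=14: [126, 125, 123, 121, 121, 121, 123, 124, 126, 126]
t=15: [56, 59, 63, 66, 68, 66, 64, 59, 58, 56]
t=16: [121, 123, 125, 126, 127, 126, 125, 124, 122, 121]
t=17: [66, 63, 59, 55, 55, 55, 58, 61, 64, 67]
t=18: [126, 125, 123, 121, 120, 121, 122, 124, 126, 126]
t=19: [56, 59, 63, 67, 68, 68, 64, 61, 58, 56]
t=20: [121, 123, 125, 126, 127, 126, 126, 124, 123, 121]
t=21: [66, 63, 59, 55, 55, 54, 58, 59, 64, 66]
t=22: [126, 125, 123, 121, 120, 121, 121, 124, 125, 126]
t=23: [56, 59, 63, 67, 68, 69, 65, 62, 58, 56]
t=24: [121, 123, 125, 126, 127, 126, 126, 124, 123, 121]

Answer: [126, 125, 123, 121, 120, 121, 121, 124, 125, 126]
Key observation: The state at step 20, [121, 123, 125, 126, 127, 126, 126, 124, 123, 121], reappears at step 24: the system is in a cycle of period 4 from step 20 on.  Therefore the state at step 442 equals the state at step 20 + ((442 - 20) mod 4) = 22, which is [126, 125, 123, 121, 120, 121, 121, 124, 125, 126].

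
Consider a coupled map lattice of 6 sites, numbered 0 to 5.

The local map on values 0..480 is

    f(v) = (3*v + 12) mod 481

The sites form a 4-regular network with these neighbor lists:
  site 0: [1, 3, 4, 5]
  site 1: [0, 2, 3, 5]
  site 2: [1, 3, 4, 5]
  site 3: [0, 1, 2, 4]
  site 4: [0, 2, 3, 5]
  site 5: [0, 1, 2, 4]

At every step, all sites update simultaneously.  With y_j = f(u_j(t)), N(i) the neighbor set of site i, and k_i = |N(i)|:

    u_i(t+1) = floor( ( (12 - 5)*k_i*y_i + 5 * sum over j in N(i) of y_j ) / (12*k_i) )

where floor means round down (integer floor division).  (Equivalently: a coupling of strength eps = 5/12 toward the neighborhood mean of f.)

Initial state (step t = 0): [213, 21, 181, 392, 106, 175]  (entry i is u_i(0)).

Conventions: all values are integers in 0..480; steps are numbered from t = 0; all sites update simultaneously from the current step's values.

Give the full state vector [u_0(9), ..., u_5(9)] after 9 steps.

Answer: [246, 132, 230, 186, 250, 310]

Derivation:
t=0: [213, 21, 181, 392, 106, 175]
t=1: [170, 98, 114, 199, 247, 100]
t=2: [129, 265, 312, 176, 245, 283]
t=3: [340, 326, 379, 186, 291, 373]
t=4: [112, 69, 180, 123, 289, 170]
t=5: [311, 215, 149, 330, 319, 131]
t=6: [336, 245, 333, 138, 146, 351]
t=7: [163, 221, 158, 334, 328, 145]
t=8: [87, 167, 78, 56, 74, 287]
t=9: [246, 132, 230, 186, 250, 310]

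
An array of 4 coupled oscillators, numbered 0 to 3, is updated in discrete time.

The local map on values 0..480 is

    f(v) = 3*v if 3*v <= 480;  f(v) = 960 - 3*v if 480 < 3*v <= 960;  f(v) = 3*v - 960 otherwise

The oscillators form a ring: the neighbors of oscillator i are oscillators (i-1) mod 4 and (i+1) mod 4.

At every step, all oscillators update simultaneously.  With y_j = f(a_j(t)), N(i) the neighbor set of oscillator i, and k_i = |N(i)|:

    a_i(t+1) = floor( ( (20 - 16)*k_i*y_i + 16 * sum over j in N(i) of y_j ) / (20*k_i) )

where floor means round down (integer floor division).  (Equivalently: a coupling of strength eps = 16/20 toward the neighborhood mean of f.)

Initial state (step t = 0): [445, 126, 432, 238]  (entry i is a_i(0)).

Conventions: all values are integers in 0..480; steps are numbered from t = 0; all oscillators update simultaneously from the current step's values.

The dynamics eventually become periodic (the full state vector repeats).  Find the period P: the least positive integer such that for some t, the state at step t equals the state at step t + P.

Simulating step by step:
t=0: [445, 126, 432, 238]
t=1: [324, 360, 316, 333]
t=2: [66, 33, 66, 17]
t=3: [99, 178, 99, 168]
t=4: [412, 322, 412, 328]
t=5: [67, 222, 67, 225]
t=6: [271, 219, 271, 217]
t=7: [274, 178, 274, 179]
t=8: [367, 195, 367, 195]
t=9: [328, 187, 328, 187]
t=10: [324, 99, 324, 99]
t=11: [240, 69, 240, 69]
t=12: [213, 233, 213, 233]
t=13: [273, 309, 273, 309]
t=14: [54, 119, 54, 119]
t=15: [318, 201, 318, 201]
t=16: [286, 76, 286, 76]
t=17: [202, 127, 202, 127]
t=18: [375, 359, 375, 359]
t=19: [126, 155, 126, 155]
t=20: [447, 395, 447, 395]
t=21: [256, 349, 256, 349]
t=22: [108, 171, 108, 171]
t=23: [422, 348, 422, 348]
t=24: [128, 261, 128, 261]
t=25: [218, 342, 218, 342]
t=26: [114, 258, 114, 258]
t=27: [217, 310, 217, 310]
t=28: [85, 253, 85, 253]
t=29: [211, 244, 211, 244]
t=30: [247, 307, 247, 307]
t=31: [75, 183, 75, 183]
t=32: [373, 262, 373, 262]
t=33: [171, 162, 171, 162]
t=34: [468, 452, 468, 452]
t=35: [405, 434, 405, 434]
t=36: [324, 272, 324, 272]
t=37: [117, 38, 117, 38]
t=38: [161, 303, 161, 303]
t=39: [136, 391, 136, 391]
t=40: [252, 369, 252, 369]
t=41: [158, 192, 158, 192]
t=42: [402, 456, 402, 456]
t=43: [375, 278, 375, 278]
t=44: [133, 157, 133, 157]
t=45: [456, 413, 456, 413]
t=46: [304, 382, 304, 382]
t=47: [158, 75, 158, 75]
t=48: [274, 424, 274, 424]
t=49: [277, 172, 277, 172]
t=50: [381, 192, 381, 192]
t=51: [343, 223, 343, 223]
t=52: [246, 113, 246, 113]
t=53: [315, 245, 315, 245]
t=54: [183, 57, 183, 57]
t=55: [219, 363, 219, 363]
t=56: [163, 268, 163, 268]
t=57: [219, 408, 219, 408]
t=58: [271, 295, 271, 295]
t=59: [89, 132, 89, 132]
t=60: [370, 292, 370, 292]
t=61: [97, 136, 97, 136]
t=62: [384, 314, 384, 314]
t=63: [52, 157, 52, 157]
t=64: [408, 219, 408, 219]
t=65: [295, 271, 295, 271]
t=66: [132, 89, 132, 89]
t=67: [292, 370, 292, 370]
t=68: [136, 97, 136, 97]
t=69: [314, 384, 314, 384]
t=70: [157, 52, 157, 52]
t=71: [219, 408, 219, 408]

Answer: 14
Key observation: The state at step 57, [219, 408, 219, 408], reappears at step 71 — and no state repeats earlier — so the cycle the system enters has period 14.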